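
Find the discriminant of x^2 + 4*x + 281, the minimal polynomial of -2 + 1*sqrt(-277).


The element -2 + 1*sqrt(-277) has minimal polynomial:
x^2 + 4*x + 281
Discriminant = (4)^2 - 4*(281)
= 16 - 1124
= -1108

-1108


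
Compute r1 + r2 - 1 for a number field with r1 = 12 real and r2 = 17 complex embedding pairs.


By Dirichlet's unit theorem:
rank = r1 + r2 - 1
= 12 + 17 - 1
= 28

28


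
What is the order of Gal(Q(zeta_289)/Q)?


|Gal(Q(zeta_289)/Q)| = phi(289)
= 272

272


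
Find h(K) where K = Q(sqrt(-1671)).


K = Q(sqrt(-1671)). d mod 4 = 1, so D = disc(K) = d = -1671
h(K) equals the number of primitive reduced positive-definite forms (a, b, c) = a*x^2 + b*x*y + c*y^2 with b^2 - 4ac = D,
where reduced means |b| <= a <= c, with b >= 0 whenever |b| = a or a = c, and primitive means gcd(a, b, c) = 1.
Reduced forces 3a^2 <= |D| = 1671, so 1 <= a <= 23; b must have the parity of D, and c = (b^2 - D)/(4a) must be an integer >= a.
Enumerate a = 1..23, b in [-a, a]:
  a=1: (1, 1, 418)  [1]
  a=2: (2, -1, 209), (2, 1, 209)  [2]
  a=3: (3, 3, 140)  [1]
  a=4: (4, -3, 105), (4, 3, 105)  [2]
  a=5: (5, -3, 84), (5, 3, 84)  [2]
  a=6: (6, -3, 70), (6, 3, 70)  [2]
  a=7: (7, -3, 60), (7, 3, 60)  [2]
  a=8: (8, -5, 53), (8, 5, 53)  [2]
  a=9: none
  a=10: (10, -7, 43), (10, -3, 42), (10, 3, 42), (10, 7, 43)  [4]
  a=11: (11, -1, 38), (11, 1, 38)  [2]
  a=12: (12, -3, 35), (12, 3, 35)  [2]
  a=13: none
  a=14: (14, -11, 32), (14, -3, 30), (14, 3, 30), (14, 11, 32)  [4]
  a=15: (15, -3, 28), (15, 3, 28)  [2]
  a=16: (16, -11, 28), (16, 11, 28)  [2]
  a=17..18: none
  a=19: (19, -1, 22), (19, 1, 22)  [2]
  a=20: (20, -13, 23), (20, -3, 21), (20, 3, 21), (20, 13, 23)  [4]
  a=21: none
  a=22: (22, -21, 24), (22, 21, 24)  [2]
  a=23: none
Total reduced forms: 1 + 2 + 1 + 2 + 2 + 2 + 2 + 2 + 4 + 2 + 2 + 4 + 2 + 2 + 2 + 4 + 2 = 38
h = 38

38


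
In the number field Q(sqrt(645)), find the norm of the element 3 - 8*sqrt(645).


N(a + b*sqrt(d)) = a^2 - d*b^2
= (3)^2 - (645)*(-8)^2
= 9 - 41280
= -41271

-41271


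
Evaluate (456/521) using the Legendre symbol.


p = 521 is prime, so compute (456/521) with the reciprocity algorithm (Jacobi-symbol steps: pull out 2s via (2/n), flip via reciprocity, reduce):
  pull out 2: (2/521) = +1  (since 521 mod 8 = 1)
  pull out 2: (2/521) = +1  (since 521 mod 8 = 1)
  pull out 2: (2/521) = +1  (since 521 mod 8 = 1)
  reciprocity: (57/521) -> +(521/57)
  reduce: (8/57)
  pull out 2: (2/57) = +1  (since 57 mod 8 = 1)
  pull out 2: (2/57) = +1  (since 57 mod 8 = 1)
  pull out 2: (2/57) = +1  (since 57 mod 8 = 1)
  (1/57) = 1
Product of signs = 1
(456/521) = 1

1


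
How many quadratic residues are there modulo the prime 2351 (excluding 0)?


For prime p, the number of non-zero quadratic residues is (p-1)/2.
= (2351-1)/2
= 1175

1175


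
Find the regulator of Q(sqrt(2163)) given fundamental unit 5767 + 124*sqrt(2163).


epsilon = 5767 + 124*sqrt(2163)
= 11533.9999
R = ln(11533.9999)
= 9.3531

9.3531


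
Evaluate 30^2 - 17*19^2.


x^2 - d*y^2
= 30^2 - 17*19^2
= 900 - 6137
= -5237

-5237


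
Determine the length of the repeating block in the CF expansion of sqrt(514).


Run the CF algorithm for sqrt(514).
a_0 = floor(sqrt(514)) = 22; set m_0=0, q_0=1.
Recurrence: m' = q*a - m,  q' = (d - m'^2)/q,  a' = floor((a_0 + m')/q').
  step 1: m=22, q=30, a=1
  step 2: m=8, q=15, a=2
  step 3: m=22, q=2, a=22
  step 4: m=22, q=15, a=2
  step 5: m=8, q=30, a=1
  step 6: m=22, q=1, a=44
a_6 = 2*a_0 = 44, so the period closes here.
sqrt(514) = [22; 1, 2, 22, 2, 1, 44]
Period length = 6

6


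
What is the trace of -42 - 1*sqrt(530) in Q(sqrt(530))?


Tr(a + b*sqrt(d)) = (a + b*sqrt(d)) + (a - b*sqrt(d)) = 2a
= 2 * (-42)
= -84

-84


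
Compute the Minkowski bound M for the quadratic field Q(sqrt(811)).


d = 811, d mod 4 = 3, so disc(K) = 4d = 3244; |disc(K)| = 3244
Real quadratic field, so n = 2, s = r2 = 0, r1 = 2
M = (n!/n^n) * (4/pi)^s * sqrt(|disc(K)|) = (2!/2^2) * (4/pi)^0 * sqrt(3244)
= 0.5 * 1.000000 * 56.956123
= 28.4781

28.4781


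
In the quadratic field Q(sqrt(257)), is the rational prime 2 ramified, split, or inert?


K = Q(sqrt(257)). Since d mod 4 = 1, disc(K) = 257.
Check p | disc: 257 mod 2 = 1.
p=2 does not divide disc (d is 1 mod 4). 2 splits iff d = 1 mod 8.
d mod 8 = 1, so (d/2) = 1.
(d/p) = 1, so p splits: (p) = P*P' with e=1, f=1, g=2.
Therefore p is split.

split


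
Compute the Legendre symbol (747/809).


p = 809 is prime, so compute (747/809) with the reciprocity algorithm (Jacobi-symbol steps: pull out 2s via (2/n), flip via reciprocity, reduce):
  reciprocity: (747/809) -> +(809/747)
  reduce: (62/747)
  pull out 2: (2/747) = -1  (since 747 mod 8 = 3)
  reciprocity: (31/747) -> -(747/31)
  reduce: (3/31)
  reciprocity: (3/31) -> -(31/3)
  reduce: (1/3)
  (1/3) = 1
Product of signs = -1
(747/809) = -1

-1


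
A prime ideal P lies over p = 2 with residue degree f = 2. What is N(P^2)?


N(P^a) = p^(a*f)
= 2^(2*2)
= 2^4
= 16

16


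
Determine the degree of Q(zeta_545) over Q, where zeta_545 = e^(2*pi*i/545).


The degree equals Euler's totient phi(545).
545 = 5 * 109
phi(545) = 432

432


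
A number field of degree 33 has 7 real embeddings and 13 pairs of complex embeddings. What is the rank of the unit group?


By Dirichlet's unit theorem:
rank = r1 + r2 - 1
= 7 + 13 - 1
= 19

19


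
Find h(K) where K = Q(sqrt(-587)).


K = Q(sqrt(-587)). d mod 4 = 1, so D = disc(K) = d = -587
h(K) equals the number of primitive reduced positive-definite forms (a, b, c) = a*x^2 + b*x*y + c*y^2 with b^2 - 4ac = D,
where reduced means |b| <= a <= c, with b >= 0 whenever |b| = a or a = c, and primitive means gcd(a, b, c) = 1.
Reduced forces 3a^2 <= |D| = 587, so 1 <= a <= 13; b must have the parity of D, and c = (b^2 - D)/(4a) must be an integer >= a.
Enumerate a = 1..13, b in [-a, a]:
  a=1: (1, 1, 147)  [1]
  a=2: none
  a=3: (3, -1, 49), (3, 1, 49)  [2]
  a=4..6: none
  a=7: (7, -1, 21), (7, 1, 21)  [2]
  a=8: none
  a=9: (9, -5, 17), (9, 5, 17)  [2]
  a=10..13: none
Total reduced forms: 1 + 2 + 2 + 2 = 7
h = 7

7


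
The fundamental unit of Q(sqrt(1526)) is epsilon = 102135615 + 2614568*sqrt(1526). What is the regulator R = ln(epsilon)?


epsilon = 102135615 + 2614568*sqrt(1526)
= 2.0427e+08
R = ln(2.0427e+08)
= 19.1350

19.1350


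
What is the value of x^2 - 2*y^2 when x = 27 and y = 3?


x^2 - d*y^2
= 27^2 - 2*3^2
= 729 - 18
= 711

711


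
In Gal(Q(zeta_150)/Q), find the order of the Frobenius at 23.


The Frobenius at p in Gal(Q(zeta_n)/Q) = (Z/nZ)* is the class of p, so its order is ord_150(23), the smallest k >= 1 with 23^k = 1 mod 150.
n = 150 = 2 * 3 * 5^2, phi(150) = 40; the order divides phi(n).
Divisors of 40: 1, 2, 4, 5, 8, 10, 20, 40
Repeated squaring mod 150: 23^1 = 23, 23^2 = 79, 23^4 = 91, 23^8 = 31, 23^16 = 61, 23^32 = 121
Test divisors in increasing order:
  k=1: 23^1 = 23 mod 150
  k=2: 23^2 = 79 mod 150
  k=4: 23^4 = 91 mod 150
  k=5: 23^5 = 91 * 23 = 143 mod 150
  k=8: 23^8 = 31 mod 150
  k=10: 23^10 = 31 * 79 = 49 mod 150
  k=20: 23^20 = 61 * 91 = 1 mod 150  <- first divisor giving 1
Order = 20

20


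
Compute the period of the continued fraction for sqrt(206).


Run the CF algorithm for sqrt(206).
a_0 = floor(sqrt(206)) = 14; set m_0=0, q_0=1.
Recurrence: m' = q*a - m,  q' = (d - m'^2)/q,  a' = floor((a_0 + m')/q').
  step 1: m=14, q=10, a=2
  step 2: m=6, q=17, a=1
  step 3: m=11, q=5, a=5
  step 4: m=14, q=2, a=14
  step 5: m=14, q=5, a=5
  step 6: m=11, q=17, a=1
  step 7: m=6, q=10, a=2
  step 8: m=14, q=1, a=28
a_8 = 2*a_0 = 28, so the period closes here.
sqrt(206) = [14; 2, 1, 5, 14, 5, 1, 2, 28]
Period length = 8

8


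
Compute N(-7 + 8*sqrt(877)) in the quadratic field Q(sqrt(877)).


N(a + b*sqrt(d)) = a^2 - d*b^2
= (-7)^2 - (877)*(8)^2
= 49 - 56128
= -56079

-56079


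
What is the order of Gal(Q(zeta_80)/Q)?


|Gal(Q(zeta_80)/Q)| = phi(80)
= 32

32


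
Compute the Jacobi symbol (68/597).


Compute (68/597) via quadratic reciprocity:
  pull out 2: (2/597) = -1  (since 597 mod 8 = 5)
  pull out 2: (2/597) = -1  (since 597 mod 8 = 5)
  reciprocity: (17/597) -> +(597/17)
  reduce: (2/17)
  pull out 2: (2/17) = +1  (since 17 mod 8 = 1)
  (1/17) = 1
Product of signs = 1

1


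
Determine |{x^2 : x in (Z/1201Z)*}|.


For prime p, the number of non-zero quadratic residues is (p-1)/2.
= (1201-1)/2
= 600

600


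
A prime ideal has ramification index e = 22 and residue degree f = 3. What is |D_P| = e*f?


|D_P| = e * f
= 22 * 3
= 66

66


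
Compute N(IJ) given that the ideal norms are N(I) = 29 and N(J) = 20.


N(IJ) = N(I) * N(J)
= 29 * 20
= 580

580


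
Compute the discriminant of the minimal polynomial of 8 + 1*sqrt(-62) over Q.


The element 8 + 1*sqrt(-62) has minimal polynomial:
x^2 - 16*x + 126
Discriminant = (-16)^2 - 4*(126)
= 256 - 504
= -248

-248


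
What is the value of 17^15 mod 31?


p = 31 is prime and the exponent is (p-1)/2 = 15, so by Euler's criterion 17^15 = (17/31) = +1 or -1 mod 31.
Compute by square-and-multiply:
  15 = 8 + 4 + 2 + 1 (binary 1111)
  Repeated squaring mod 31: 17^1 = 17, 17^2 = 10, 17^4 = 7, 17^8 = 18
  17^15 = 17^8 * 17^4 * 17^2 * 17^1 = 18 * 7 * 10 * 17 mod 31
    18 * 7 = 126 = 2 mod 31
    2 * 10 = 20 = 20 mod 31
    20 * 17 = 340 = 30 mod 31
  17^15 = 30 mod 31
Result 30 = p - 1 = -1 mod 31: 17 is a quadratic non-residue mod 31. As a residue in [0, p-1] the value is 30.
17^15 mod 31 = 30

30


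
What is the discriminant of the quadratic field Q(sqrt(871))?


For K = Q(sqrt(d)) with d squarefree: disc(K) = d if d = 1 mod 4, and disc(K) = 4d if d = 2 or 3 mod 4.
Here d = 871, and d mod 4 = 3.
d = 3 mod 4, not 1 (O_K = Z[sqrt(d)]), so disc(K) = 4d = 4 * (871) = 3484

3484


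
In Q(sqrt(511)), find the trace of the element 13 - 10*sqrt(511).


Tr(a + b*sqrt(d)) = (a + b*sqrt(d)) + (a - b*sqrt(d)) = 2a
= 2 * (13)
= 26

26


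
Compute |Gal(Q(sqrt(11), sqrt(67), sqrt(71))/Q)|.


The 3 square roots of distinct primes are multiplicatively independent over Q,
so [K:Q] = 2^3 and Gal(K/Q) is isomorphic to (Z/2Z)^3.
|Gal| = 2^3 = 8

8


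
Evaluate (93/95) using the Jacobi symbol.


Compute (93/95) via quadratic reciprocity:
  reciprocity: (93/95) -> +(95/93)
  reduce: (2/93)
  pull out 2: (2/93) = -1  (since 93 mod 8 = 5)
  (1/93) = 1
Product of signs = -1

-1


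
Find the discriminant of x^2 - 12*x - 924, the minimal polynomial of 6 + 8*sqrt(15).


The element 6 + 8*sqrt(15) has minimal polynomial:
x^2 - 12*x - 924
Discriminant = (-12)^2 - 4*(-924)
= 144 + 3696
= 3840

3840


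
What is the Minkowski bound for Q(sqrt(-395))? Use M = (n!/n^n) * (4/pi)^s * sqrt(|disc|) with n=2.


d = -395, d mod 4 = 1, so disc(K) = d = -395; |disc(K)| = 395
Imaginary quadratic field, so n = 2, s = r2 = 1, r1 = 0
M = (n!/n^n) * (4/pi)^s * sqrt(|disc(K)|) = (2!/2^2) * (4/pi)^1 * sqrt(395)
= 0.5 * 1.273240 * 19.874607
= 12.6526

12.6526


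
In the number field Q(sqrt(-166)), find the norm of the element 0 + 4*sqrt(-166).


N(a + b*sqrt(d)) = a^2 - d*b^2
= (0)^2 - (-166)*(4)^2
= 0 + 2656
= 2656

2656


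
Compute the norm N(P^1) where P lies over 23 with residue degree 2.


N(P^a) = p^(a*f)
= 23^(1*2)
= 23^2
= 529

529


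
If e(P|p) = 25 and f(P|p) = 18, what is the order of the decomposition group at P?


|D_P| = e * f
= 25 * 18
= 450

450


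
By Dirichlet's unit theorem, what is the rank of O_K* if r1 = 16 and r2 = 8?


By Dirichlet's unit theorem:
rank = r1 + r2 - 1
= 16 + 8 - 1
= 23

23


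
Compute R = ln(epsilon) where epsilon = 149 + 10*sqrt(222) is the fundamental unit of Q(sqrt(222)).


epsilon = 149 + 10*sqrt(222)
= 297.9966
R = ln(297.9966)
= 5.6971

5.6971


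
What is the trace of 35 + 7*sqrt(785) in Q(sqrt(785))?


Tr(a + b*sqrt(d)) = (a + b*sqrt(d)) + (a - b*sqrt(d)) = 2a
= 2 * (35)
= 70

70


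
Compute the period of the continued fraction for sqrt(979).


Run the CF algorithm for sqrt(979).
a_0 = floor(sqrt(979)) = 31; set m_0=0, q_0=1.
Recurrence: m' = q*a - m,  q' = (d - m'^2)/q,  a' = floor((a_0 + m')/q').
  step 1: m=31, q=18, a=3
  step 2: m=23, q=25, a=2
  step 3: m=27, q=10, a=5
  step 4: m=23, q=45, a=1
  step 5: m=22, q=11, a=4
  step 6: m=22, q=45, a=1
  step 7: m=23, q=10, a=5
  step 8: m=27, q=25, a=2
  step 9: m=23, q=18, a=3
  step 10: m=31, q=1, a=62
a_10 = 2*a_0 = 62, so the period closes here.
sqrt(979) = [31; 3, 2, 5, 1, 4, 1, 5, 2, 3, 62]
Period length = 10

10


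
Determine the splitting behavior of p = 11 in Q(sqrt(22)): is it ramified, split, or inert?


K = Q(sqrt(22)). Since d mod 4 = 2, disc(K) = 88.
Check p | disc: 88 mod 11 = 0.
p divides disc, so p ramifies: (p) = P^2 with e=2, f=1, g=1.
Therefore p is ramified.

ramified


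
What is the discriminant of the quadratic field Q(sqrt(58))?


For K = Q(sqrt(d)) with d squarefree: disc(K) = d if d = 1 mod 4, and disc(K) = 4d if d = 2 or 3 mod 4.
Here d = 58, and d mod 4 = 2.
d = 2 mod 4, not 1 (O_K = Z[sqrt(d)]), so disc(K) = 4d = 4 * (58) = 232

232


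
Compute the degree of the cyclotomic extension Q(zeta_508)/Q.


The degree equals Euler's totient phi(508).
508 = 2^2 * 127
phi(508) = 252

252


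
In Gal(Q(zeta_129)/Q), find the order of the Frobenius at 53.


The Frobenius at p in Gal(Q(zeta_n)/Q) = (Z/nZ)* is the class of p, so its order is ord_129(53), the smallest k >= 1 with 53^k = 1 mod 129.
n = 129 = 3 * 43, phi(129) = 84; the order divides phi(n).
Divisors of 84: 1, 2, 3, 4, 6, 7, 12, 14, 21, 28, 42, 84
Repeated squaring mod 129: 53^1 = 53, 53^2 = 100, 53^4 = 67, 53^8 = 103, 53^16 = 31, 53^32 = 58, 53^64 = 10
Test divisors in increasing order:
  k=1: 53^1 = 53 mod 129
  k=2: 53^2 = 100 mod 129
  k=3: 53^3 = 100 * 53 = 11 mod 129
  k=4: 53^4 = 67 mod 129
  k=6: 53^6 = 67 * 100 = 121 mod 129
  k=7: 53^7 = 67 * 100 * 53 = 92 mod 129
  k=12: 53^12 = 103 * 67 = 64 mod 129
  k=14: 53^14 = 103 * 67 * 100 = 79 mod 129
  k=21: 53^21 = 31 * 67 * 53 = 44 mod 129
  k=28: 53^28 = 31 * 103 * 67 = 49 mod 129
  k=42: 53^42 = 58 * 103 * 100 = 1 mod 129  <- first divisor giving 1
Order = 42

42


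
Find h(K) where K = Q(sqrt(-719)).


K = Q(sqrt(-719)). d mod 4 = 1, so D = disc(K) = d = -719
h(K) equals the number of primitive reduced positive-definite forms (a, b, c) = a*x^2 + b*x*y + c*y^2 with b^2 - 4ac = D,
where reduced means |b| <= a <= c, with b >= 0 whenever |b| = a or a = c, and primitive means gcd(a, b, c) = 1.
Reduced forces 3a^2 <= |D| = 719, so 1 <= a <= 15; b must have the parity of D, and c = (b^2 - D)/(4a) must be an integer >= a.
Enumerate a = 1..15, b in [-a, a]:
  a=1: (1, 1, 180)  [1]
  a=2: (2, -1, 90), (2, 1, 90)  [2]
  a=3: (3, -1, 60), (3, 1, 60)  [2]
  a=4: (4, -1, 45), (4, 1, 45)  [2]
  a=5: (5, -1, 36), (5, 1, 36)  [2]
  a=6: (6, -5, 31), (6, -1, 30), (6, 1, 30), (6, 5, 31)  [4]
  a=7: (7, -3, 26), (7, 3, 26)  [2]
  a=8: (8, -7, 24), (8, 7, 24)  [2]
  a=9: (9, -1, 20), (9, 1, 20)  [2]
  a=10: (10, -9, 20), (10, -1, 18), (10, 1, 18), (10, 9, 20)  [4]
  a=11: none
  a=12: (12, -7, 16), (12, -1, 15), (12, 1, 15), (12, 7, 16)  [4]
  a=13: (13, -3, 14), (13, 3, 14)  [2]
  a=14: (14, -11, 15), (14, 11, 15)  [2]
  a=15: none
Total reduced forms: 1 + 2 + 2 + 2 + 2 + 4 + 2 + 2 + 2 + 4 + 4 + 2 + 2 = 31
h = 31

31


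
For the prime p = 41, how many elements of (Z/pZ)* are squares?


For prime p, the number of non-zero quadratic residues is (p-1)/2.
= (41-1)/2
= 20

20


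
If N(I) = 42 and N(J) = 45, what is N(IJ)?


N(IJ) = N(I) * N(J)
= 42 * 45
= 1890

1890


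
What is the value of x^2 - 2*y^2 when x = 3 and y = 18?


x^2 - d*y^2
= 3^2 - 2*18^2
= 9 - 648
= -639

-639


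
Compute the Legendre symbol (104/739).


p = 739 is prime, so compute (104/739) with the reciprocity algorithm (Jacobi-symbol steps: pull out 2s via (2/n), flip via reciprocity, reduce):
  pull out 2: (2/739) = -1  (since 739 mod 8 = 3)
  pull out 2: (2/739) = -1  (since 739 mod 8 = 3)
  pull out 2: (2/739) = -1  (since 739 mod 8 = 3)
  reciprocity: (13/739) -> +(739/13)
  reduce: (11/13)
  reciprocity: (11/13) -> +(13/11)
  reduce: (2/11)
  pull out 2: (2/11) = -1  (since 11 mod 8 = 3)
  (1/11) = 1
Product of signs = 1
(104/739) = 1

1


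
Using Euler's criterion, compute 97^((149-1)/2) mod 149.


p = 149 is prime and the exponent is (p-1)/2 = 74, so by Euler's criterion 97^74 = (97/149) = +1 or -1 mod 149.
Compute by square-and-multiply:
  74 = 64 + 8 + 2 (binary 1001010)
  Repeated squaring mod 149: 97^1 = 97, 97^2 = 22, 97^4 = 37, 97^8 = 28, 97^16 = 39, 97^32 = 31, 97^64 = 67
  97^74 = 97^64 * 97^8 * 97^2 = 67 * 28 * 22 mod 149
    67 * 28 = 1876 = 88 mod 149
    88 * 22 = 1936 = 148 mod 149
  97^74 = 148 mod 149
Result 148 = p - 1 = -1 mod 149: 97 is a quadratic non-residue mod 149. As a residue in [0, p-1] the value is 148.
97^74 mod 149 = 148

148


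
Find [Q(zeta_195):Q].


The degree equals Euler's totient phi(195).
195 = 3 * 5 * 13
phi(195) = 96

96


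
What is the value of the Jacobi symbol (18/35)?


Compute (18/35) via quadratic reciprocity:
  pull out 2: (2/35) = -1  (since 35 mod 8 = 3)
  reciprocity: (9/35) -> +(35/9)
  reduce: (8/9)
  pull out 2: (2/9) = +1  (since 9 mod 8 = 1)
  pull out 2: (2/9) = +1  (since 9 mod 8 = 1)
  pull out 2: (2/9) = +1  (since 9 mod 8 = 1)
  (1/9) = 1
Product of signs = -1

-1


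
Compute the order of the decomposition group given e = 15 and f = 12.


|D_P| = e * f
= 15 * 12
= 180

180


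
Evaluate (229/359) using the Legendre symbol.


p = 359 is prime, so compute (229/359) with the reciprocity algorithm (Jacobi-symbol steps: pull out 2s via (2/n), flip via reciprocity, reduce):
  reciprocity: (229/359) -> +(359/229)
  reduce: (130/229)
  pull out 2: (2/229) = -1  (since 229 mod 8 = 5)
  reciprocity: (65/229) -> +(229/65)
  reduce: (34/65)
  pull out 2: (2/65) = +1  (since 65 mod 8 = 1)
  reciprocity: (17/65) -> +(65/17)
  reduce: (14/17)
  pull out 2: (2/17) = +1  (since 17 mod 8 = 1)
  reciprocity: (7/17) -> +(17/7)
  reduce: (3/7)
  reciprocity: (3/7) -> -(7/3)
  reduce: (1/3)
  (1/3) = 1
Product of signs = 1
(229/359) = 1

1


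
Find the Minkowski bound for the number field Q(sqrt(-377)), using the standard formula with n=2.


d = -377, d mod 4 = 3, so disc(K) = 4d = -1508; |disc(K)| = 1508
Imaginary quadratic field, so n = 2, s = r2 = 1, r1 = 0
M = (n!/n^n) * (4/pi)^s * sqrt(|disc(K)|) = (2!/2^2) * (4/pi)^1 * sqrt(1508)
= 0.5 * 1.273240 * 38.832976
= 24.7218

24.7218


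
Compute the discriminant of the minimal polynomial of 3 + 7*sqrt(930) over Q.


The element 3 + 7*sqrt(930) has minimal polynomial:
x^2 - 6*x - 45561
Discriminant = (-6)^2 - 4*(-45561)
= 36 + 182244
= 182280

182280


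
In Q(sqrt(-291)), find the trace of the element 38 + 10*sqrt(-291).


Tr(a + b*sqrt(d)) = (a + b*sqrt(d)) + (a - b*sqrt(d)) = 2a
= 2 * (38)
= 76

76


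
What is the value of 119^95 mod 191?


p = 191 is prime and the exponent is (p-1)/2 = 95, so by Euler's criterion 119^95 = (119/191) = +1 or -1 mod 191.
Compute by square-and-multiply:
  95 = 64 + 16 + 8 + 4 + 2 + 1 (binary 1011111)
  Repeated squaring mod 191: 119^1 = 119, 119^2 = 27, 119^4 = 156, 119^8 = 79, 119^16 = 129, 119^32 = 24, 119^64 = 3
  119^95 = 119^64 * 119^16 * 119^8 * 119^4 * 119^2 * 119^1 = 3 * 129 * 79 * 156 * 27 * 119 mod 191
    3 * 129 = 387 = 5 mod 191
    5 * 79 = 395 = 13 mod 191
    13 * 156 = 2028 = 118 mod 191
    118 * 27 = 3186 = 130 mod 191
    130 * 119 = 15470 = 190 mod 191
  119^95 = 190 mod 191
Result 190 = p - 1 = -1 mod 191: 119 is a quadratic non-residue mod 191. As a residue in [0, p-1] the value is 190.
119^95 mod 191 = 190

190


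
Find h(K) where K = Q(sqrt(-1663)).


K = Q(sqrt(-1663)). d mod 4 = 1, so D = disc(K) = d = -1663
h(K) equals the number of primitive reduced positive-definite forms (a, b, c) = a*x^2 + b*x*y + c*y^2 with b^2 - 4ac = D,
where reduced means |b| <= a <= c, with b >= 0 whenever |b| = a or a = c, and primitive means gcd(a, b, c) = 1.
Reduced forces 3a^2 <= |D| = 1663, so 1 <= a <= 23; b must have the parity of D, and c = (b^2 - D)/(4a) must be an integer >= a.
Enumerate a = 1..23, b in [-a, a]:
  a=1: (1, 1, 416)  [1]
  a=2: (2, -1, 208), (2, 1, 208)  [2]
  a=3: none
  a=4: (4, -1, 104), (4, 1, 104)  [2]
  a=5..7: none
  a=8: (8, -1, 52), (8, 1, 52)  [2]
  a=9..10: none
  a=11: (11, -3, 38), (11, 3, 38)  [2]
  a=12: none
  a=13: (13, -1, 32), (13, 1, 32)  [2]
  a=14..15: none
  a=16: (16, -1, 26), (16, 1, 26)  [2]
  a=17..18: none
  a=19: (19, -3, 22), (19, 3, 22)  [2]
  a=20..21: none
  a=22: (22, -19, 23), (22, 19, 23)  [2]
  a=23: none
Total reduced forms: 1 + 2 + 2 + 2 + 2 + 2 + 2 + 2 + 2 = 17
h = 17

17


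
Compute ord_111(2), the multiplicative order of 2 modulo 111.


We want ord_111(2), the smallest k >= 1 with 2^k = 1 mod 111.
n = 111 = 3 * 37, phi(111) = 72; the order divides phi(n).
Divisors of 72: 1, 2, 3, 4, 6, 8, 9, 12, 18, 24, 36, 72
Repeated squaring mod 111: 2^1 = 2, 2^2 = 4, 2^4 = 16, 2^8 = 34, 2^16 = 46, 2^32 = 7, 2^64 = 49
Test divisors in increasing order:
  k=1: 2^1 = 2 mod 111
  k=2: 2^2 = 4 mod 111
  k=3: 2^3 = 4 * 2 = 8 mod 111
  k=4: 2^4 = 16 mod 111
  k=6: 2^6 = 16 * 4 = 64 mod 111
  k=8: 2^8 = 34 mod 111
  k=9: 2^9 = 34 * 2 = 68 mod 111
  k=12: 2^12 = 34 * 16 = 100 mod 111
  k=18: 2^18 = 46 * 4 = 73 mod 111
  k=24: 2^24 = 46 * 34 = 10 mod 111
  k=36: 2^36 = 7 * 16 = 1 mod 111  <- first divisor giving 1
Order = 36

36


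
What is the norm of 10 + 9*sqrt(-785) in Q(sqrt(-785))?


N(a + b*sqrt(d)) = a^2 - d*b^2
= (10)^2 - (-785)*(9)^2
= 100 + 63585
= 63685

63685


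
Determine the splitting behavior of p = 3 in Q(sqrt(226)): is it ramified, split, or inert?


K = Q(sqrt(226)). Since d mod 4 = 2, disc(K) = 904.
Check p | disc: 904 mod 3 = 1.
p does not divide disc. Compute Legendre symbol (d/p):
1^((3-1)/2) mod 3 = 1
(d/p) = 1, so p splits: (p) = P*P' with e=1, f=1, g=2.
Therefore p is split.

split


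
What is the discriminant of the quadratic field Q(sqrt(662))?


For K = Q(sqrt(d)) with d squarefree: disc(K) = d if d = 1 mod 4, and disc(K) = 4d if d = 2 or 3 mod 4.
Here d = 662, and d mod 4 = 2.
d = 2 mod 4, not 1 (O_K = Z[sqrt(d)]), so disc(K) = 4d = 4 * (662) = 2648

2648


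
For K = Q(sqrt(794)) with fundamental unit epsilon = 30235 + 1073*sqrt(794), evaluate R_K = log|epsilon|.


epsilon = 30235 + 1073*sqrt(794)
= 60470.0000
R = ln(60470.0000)
= 11.0099

11.0099


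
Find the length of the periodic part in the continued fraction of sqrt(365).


Run the CF algorithm for sqrt(365).
a_0 = floor(sqrt(365)) = 19; set m_0=0, q_0=1.
Recurrence: m' = q*a - m,  q' = (d - m'^2)/q,  a' = floor((a_0 + m')/q').
  step 1: m=19, q=4, a=9
  step 2: m=17, q=19, a=1
  step 3: m=2, q=19, a=1
  step 4: m=17, q=4, a=9
  step 5: m=19, q=1, a=38
a_5 = 2*a_0 = 38, so the period closes here.
sqrt(365) = [19; 9, 1, 1, 9, 38]
Period length = 5

5


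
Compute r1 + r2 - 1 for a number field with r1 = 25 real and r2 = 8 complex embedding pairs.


By Dirichlet's unit theorem:
rank = r1 + r2 - 1
= 25 + 8 - 1
= 32

32


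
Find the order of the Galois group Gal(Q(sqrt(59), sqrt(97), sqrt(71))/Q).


The 3 square roots of distinct primes are multiplicatively independent over Q,
so [K:Q] = 2^3 and Gal(K/Q) is isomorphic to (Z/2Z)^3.
|Gal| = 2^3 = 8

8


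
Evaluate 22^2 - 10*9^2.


x^2 - d*y^2
= 22^2 - 10*9^2
= 484 - 810
= -326

-326


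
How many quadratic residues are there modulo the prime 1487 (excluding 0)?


For prime p, the number of non-zero quadratic residues is (p-1)/2.
= (1487-1)/2
= 743

743


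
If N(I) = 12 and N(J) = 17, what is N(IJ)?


N(IJ) = N(I) * N(J)
= 12 * 17
= 204

204


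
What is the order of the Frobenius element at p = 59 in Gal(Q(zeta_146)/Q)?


The Frobenius at p in Gal(Q(zeta_n)/Q) = (Z/nZ)* is the class of p, so its order is ord_146(59), the smallest k >= 1 with 59^k = 1 mod 146.
n = 146 = 2 * 73, phi(146) = 72; the order divides phi(n).
Divisors of 72: 1, 2, 3, 4, 6, 8, 9, 12, 18, 24, 36, 72
Repeated squaring mod 146: 59^1 = 59, 59^2 = 123, 59^4 = 91, 59^8 = 105, 59^16 = 75, 59^32 = 77, 59^64 = 89
Test divisors in increasing order:
  k=1: 59^1 = 59 mod 146
  k=2: 59^2 = 123 mod 146
  k=3: 59^3 = 123 * 59 = 103 mod 146
  k=4: 59^4 = 91 mod 146
  k=6: 59^6 = 91 * 123 = 97 mod 146
  k=8: 59^8 = 105 mod 146
  k=9: 59^9 = 105 * 59 = 63 mod 146
  k=12: 59^12 = 105 * 91 = 65 mod 146
  k=18: 59^18 = 75 * 123 = 27 mod 146
  k=24: 59^24 = 75 * 105 = 137 mod 146
  k=36: 59^36 = 77 * 91 = 145 mod 146
  k=72: 59^72 = 89 * 105 = 1 mod 146  <- first divisor giving 1
Order = 72

72


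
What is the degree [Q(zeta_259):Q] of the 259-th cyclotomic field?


The degree equals Euler's totient phi(259).
259 = 7 * 37
phi(259) = 216

216


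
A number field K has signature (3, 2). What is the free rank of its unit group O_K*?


By Dirichlet's unit theorem:
rank = r1 + r2 - 1
= 3 + 2 - 1
= 4

4


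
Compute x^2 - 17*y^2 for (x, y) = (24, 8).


x^2 - d*y^2
= 24^2 - 17*8^2
= 576 - 1088
= -512

-512


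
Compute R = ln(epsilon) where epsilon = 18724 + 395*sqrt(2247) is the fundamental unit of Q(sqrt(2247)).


epsilon = 18724 + 395*sqrt(2247)
= 37448.0000
R = ln(37448.0000)
= 10.5307

10.5307


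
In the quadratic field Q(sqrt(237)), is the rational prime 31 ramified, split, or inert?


K = Q(sqrt(237)). Since d mod 4 = 1, disc(K) = 237.
Check p | disc: 237 mod 31 = 20.
p does not divide disc. Compute Legendre symbol (d/p):
20^((31-1)/2) mod 31 = 1
(d/p) = 1, so p splits: (p) = P*P' with e=1, f=1, g=2.
Therefore p is split.

split


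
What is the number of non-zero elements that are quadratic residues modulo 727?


For prime p, the number of non-zero quadratic residues is (p-1)/2.
= (727-1)/2
= 363

363


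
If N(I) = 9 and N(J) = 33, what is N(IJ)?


N(IJ) = N(I) * N(J)
= 9 * 33
= 297

297


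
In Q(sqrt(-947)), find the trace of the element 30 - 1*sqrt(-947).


Tr(a + b*sqrt(d)) = (a + b*sqrt(d)) + (a - b*sqrt(d)) = 2a
= 2 * (30)
= 60

60


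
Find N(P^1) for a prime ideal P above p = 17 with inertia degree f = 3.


N(P^a) = p^(a*f)
= 17^(1*3)
= 17^3
= 4913

4913


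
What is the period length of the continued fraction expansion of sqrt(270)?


Run the CF algorithm for sqrt(270).
a_0 = floor(sqrt(270)) = 16; set m_0=0, q_0=1.
Recurrence: m' = q*a - m,  q' = (d - m'^2)/q,  a' = floor((a_0 + m')/q').
  step 1: m=16, q=14, a=2
  step 2: m=12, q=9, a=3
  step 3: m=15, q=5, a=6
  step 4: m=15, q=9, a=3
  step 5: m=12, q=14, a=2
  step 6: m=16, q=1, a=32
a_6 = 2*a_0 = 32, so the period closes here.
sqrt(270) = [16; 2, 3, 6, 3, 2, 32]
Period length = 6

6


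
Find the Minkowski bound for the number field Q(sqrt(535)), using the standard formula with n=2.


d = 535, d mod 4 = 3, so disc(K) = 4d = 2140; |disc(K)| = 2140
Real quadratic field, so n = 2, s = r2 = 0, r1 = 2
M = (n!/n^n) * (4/pi)^s * sqrt(|disc(K)|) = (2!/2^2) * (4/pi)^0 * sqrt(2140)
= 0.5 * 1.000000 * 46.260134
= 23.1301

23.1301


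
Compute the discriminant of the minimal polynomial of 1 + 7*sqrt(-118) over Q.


The element 1 + 7*sqrt(-118) has minimal polynomial:
x^2 - 2*x + 5783
Discriminant = (-2)^2 - 4*(5783)
= 4 - 23132
= -23128

-23128


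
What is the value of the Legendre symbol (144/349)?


p = 349 is prime, so compute (144/349) with the reciprocity algorithm (Jacobi-symbol steps: pull out 2s via (2/n), flip via reciprocity, reduce):
  pull out 2: (2/349) = -1  (since 349 mod 8 = 5)
  pull out 2: (2/349) = -1  (since 349 mod 8 = 5)
  pull out 2: (2/349) = -1  (since 349 mod 8 = 5)
  pull out 2: (2/349) = -1  (since 349 mod 8 = 5)
  reciprocity: (9/349) -> +(349/9)
  reduce: (7/9)
  reciprocity: (7/9) -> +(9/7)
  reduce: (2/7)
  pull out 2: (2/7) = +1  (since 7 mod 8 = 7)
  (1/7) = 1
Product of signs = 1
(144/349) = 1

1


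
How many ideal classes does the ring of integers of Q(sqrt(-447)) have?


K = Q(sqrt(-447)). d mod 4 = 1, so D = disc(K) = d = -447
h(K) equals the number of primitive reduced positive-definite forms (a, b, c) = a*x^2 + b*x*y + c*y^2 with b^2 - 4ac = D,
where reduced means |b| <= a <= c, with b >= 0 whenever |b| = a or a = c, and primitive means gcd(a, b, c) = 1.
Reduced forces 3a^2 <= |D| = 447, so 1 <= a <= 12; b must have the parity of D, and c = (b^2 - D)/(4a) must be an integer >= a.
Enumerate a = 1..12, b in [-a, a]:
  a=1: (1, 1, 112)  [1]
  a=2: (2, -1, 56), (2, 1, 56)  [2]
  a=3: (3, 3, 38)  [1]
  a=4: (4, -1, 28), (4, 1, 28)  [2]
  a=5: none
  a=6: (6, -3, 19), (6, 3, 19)  [2]
  a=7: (7, -1, 16), (7, 1, 16)  [2]
  a=8: (8, -1, 14), (8, 1, 14)  [2]
  a=9..10: none
  a=11: (11, -9, 12), (11, 9, 12)  [2]
  a=12: none
Total reduced forms: 1 + 2 + 1 + 2 + 2 + 2 + 2 + 2 = 14
h = 14

14


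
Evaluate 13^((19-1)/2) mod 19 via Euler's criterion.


p = 19 is prime and the exponent is (p-1)/2 = 9, so by Euler's criterion 13^9 = (13/19) = +1 or -1 mod 19.
Compute by square-and-multiply:
  9 = 8 + 1 (binary 1001)
  Repeated squaring mod 19: 13^1 = 13, 13^2 = 17, 13^4 = 4, 13^8 = 16
  13^9 = 13^8 * 13^1 = 16 * 13 mod 19
    16 * 13 = 208 = 18 mod 19
  13^9 = 18 mod 19
Result 18 = p - 1 = -1 mod 19: 13 is a quadratic non-residue mod 19. As a residue in [0, p-1] the value is 18.
13^9 mod 19 = 18

18


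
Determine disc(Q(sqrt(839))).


For K = Q(sqrt(d)) with d squarefree: disc(K) = d if d = 1 mod 4, and disc(K) = 4d if d = 2 or 3 mod 4.
Here d = 839, and d mod 4 = 3.
d = 3 mod 4, not 1 (O_K = Z[sqrt(d)]), so disc(K) = 4d = 4 * (839) = 3356

3356


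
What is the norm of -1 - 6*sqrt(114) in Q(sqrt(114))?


N(a + b*sqrt(d)) = a^2 - d*b^2
= (-1)^2 - (114)*(-6)^2
= 1 - 4104
= -4103

-4103


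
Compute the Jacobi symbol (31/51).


Compute (31/51) via quadratic reciprocity:
  reciprocity: (31/51) -> -(51/31)
  reduce: (20/31)
  pull out 2: (2/31) = +1  (since 31 mod 8 = 7)
  pull out 2: (2/31) = +1  (since 31 mod 8 = 7)
  reciprocity: (5/31) -> +(31/5)
  reduce: (1/5)
  (1/5) = 1
Product of signs = -1

-1


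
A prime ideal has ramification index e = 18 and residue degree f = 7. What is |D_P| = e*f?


|D_P| = e * f
= 18 * 7
= 126

126


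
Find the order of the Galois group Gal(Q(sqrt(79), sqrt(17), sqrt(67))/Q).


The 3 square roots of distinct primes are multiplicatively independent over Q,
so [K:Q] = 2^3 and Gal(K/Q) is isomorphic to (Z/2Z)^3.
|Gal| = 2^3 = 8

8


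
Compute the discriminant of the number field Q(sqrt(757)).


For K = Q(sqrt(d)) with d squarefree: disc(K) = d if d = 1 mod 4, and disc(K) = 4d if d = 2 or 3 mod 4.
Here d = 757, and d mod 4 = 1.
d = 1 mod 4 (O_K = Z[(1+sqrt(d))/2]), so disc(K) = d = 757

757


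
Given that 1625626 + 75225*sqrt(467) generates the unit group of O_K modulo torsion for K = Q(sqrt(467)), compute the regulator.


epsilon = 1625626 + 75225*sqrt(467)
= 3.2513e+06
R = ln(3.2513e+06)
= 14.9946

14.9946


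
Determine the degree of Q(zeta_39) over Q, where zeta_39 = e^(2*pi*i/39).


The degree equals Euler's totient phi(39).
39 = 3 * 13
phi(39) = 24

24


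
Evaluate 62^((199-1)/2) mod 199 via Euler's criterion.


p = 199 is prime and the exponent is (p-1)/2 = 99, so by Euler's criterion 62^99 = (62/199) = +1 or -1 mod 199.
Compute by square-and-multiply:
  99 = 64 + 32 + 2 + 1 (binary 1100011)
  Repeated squaring mod 199: 62^1 = 62, 62^2 = 63, 62^4 = 188, 62^8 = 121, 62^16 = 114, 62^32 = 61, 62^64 = 139
  62^99 = 62^64 * 62^32 * 62^2 * 62^1 = 139 * 61 * 63 * 62 mod 199
    139 * 61 = 8479 = 121 mod 199
    121 * 63 = 7623 = 61 mod 199
    61 * 62 = 3782 = 1 mod 199
  62^99 = 1 mod 199
Result 1: 62 is a quadratic residue mod 199.
62^99 mod 199 = 1

1


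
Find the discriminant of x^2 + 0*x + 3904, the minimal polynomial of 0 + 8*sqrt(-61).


The element 0 + 8*sqrt(-61) has minimal polynomial:
x^2 + 0*x + 3904
Discriminant = (0)^2 - 4*(3904)
= 0 - 15616
= -15616

-15616


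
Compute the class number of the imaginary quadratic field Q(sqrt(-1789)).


K = Q(sqrt(-1789)). d mod 4 = 3, so D = disc(K) = 4d = -7156
h(K) equals the number of primitive reduced positive-definite forms (a, b, c) = a*x^2 + b*x*y + c*y^2 with b^2 - 4ac = D,
where reduced means |b| <= a <= c, with b >= 0 whenever |b| = a or a = c, and primitive means gcd(a, b, c) = 1.
Reduced forces 3a^2 <= |D| = 7156, so 1 <= a <= 48; b must have the parity of D, and c = (b^2 - D)/(4a) must be an integer >= a.
Enumerate a = 1..48, b in [-a, a]:
  a=1: (1, 0, 1789)  [1]
  a=2: (2, 2, 895)  [1]
  a=3..4: none
  a=5: (5, -2, 358), (5, 2, 358)  [2]
  a=6..9: none
  a=10: (10, -2, 179), (10, 2, 179)  [2]
  a=11: (11, -4, 163), (11, 4, 163)  [2]
  a=12..16: none
  a=17: (17, -16, 109), (17, 16, 109)  [2]
  a=18: none
  a=19: (19, -8, 95), (19, 8, 95)  [2]
  a=20..21: none
  a=22: (22, -18, 85), (22, 18, 85)  [2]
  a=23..24: none
  a=25: (25, -12, 73), (25, 12, 73)  [2]
  a=26..28: none
  a=29: (29, -6, 62), (29, 6, 62)  [2]
  a=30: none
  a=31: (31, -6, 58), (31, 6, 58)  [2]
  a=32..33: none
  a=34: (34, -18, 55), (34, 18, 55)  [2]
  a=35..37: none
  a=38: (38, -30, 53), (38, 30, 53)  [2]
  a=39..42: none
  a=43: (43, -38, 50), (43, 38, 50)  [2]
  a=44..48: none
Total reduced forms: 1 + 1 + 2 + 2 + 2 + 2 + 2 + 2 + 2 + 2 + 2 + 2 + 2 + 2 = 26
h = 26

26


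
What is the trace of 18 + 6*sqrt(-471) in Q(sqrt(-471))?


Tr(a + b*sqrt(d)) = (a + b*sqrt(d)) + (a - b*sqrt(d)) = 2a
= 2 * (18)
= 36

36


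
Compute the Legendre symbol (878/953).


p = 953 is prime, so compute (878/953) with the reciprocity algorithm (Jacobi-symbol steps: pull out 2s via (2/n), flip via reciprocity, reduce):
  pull out 2: (2/953) = +1  (since 953 mod 8 = 1)
  reciprocity: (439/953) -> +(953/439)
  reduce: (75/439)
  reciprocity: (75/439) -> -(439/75)
  reduce: (64/75)
  pull out 2: (2/75) = -1  (since 75 mod 8 = 3)
  pull out 2: (2/75) = -1  (since 75 mod 8 = 3)
  pull out 2: (2/75) = -1  (since 75 mod 8 = 3)
  pull out 2: (2/75) = -1  (since 75 mod 8 = 3)
  pull out 2: (2/75) = -1  (since 75 mod 8 = 3)
  pull out 2: (2/75) = -1  (since 75 mod 8 = 3)
  (1/75) = 1
Product of signs = -1
(878/953) = -1

-1


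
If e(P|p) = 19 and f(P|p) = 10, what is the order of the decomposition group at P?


|D_P| = e * f
= 19 * 10
= 190

190


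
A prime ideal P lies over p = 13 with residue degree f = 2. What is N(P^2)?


N(P^a) = p^(a*f)
= 13^(2*2)
= 13^4
= 28561

28561


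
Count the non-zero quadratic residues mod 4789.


For prime p, the number of non-zero quadratic residues is (p-1)/2.
= (4789-1)/2
= 2394

2394


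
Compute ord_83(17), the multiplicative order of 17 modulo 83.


We want ord_83(17), the smallest k >= 1 with 17^k = 1 mod 83.
n = 83 = 83, phi(83) = 82; the order divides phi(n).
Divisors of 82: 1, 2, 41, 82
Repeated squaring mod 83: 17^1 = 17, 17^2 = 40, 17^4 = 23, 17^8 = 31, 17^16 = 48, 17^32 = 63, 17^64 = 68
Test divisors in increasing order:
  k=1: 17^1 = 17 mod 83
  k=2: 17^2 = 40 mod 83
  k=41: 17^41 = 63 * 31 * 17 = 1 mod 83  <- first divisor giving 1
Order = 41

41


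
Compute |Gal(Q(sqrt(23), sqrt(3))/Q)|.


The 2 square roots of distinct primes are multiplicatively independent over Q,
so [K:Q] = 2^2 and Gal(K/Q) is isomorphic to (Z/2Z)^2.
|Gal| = 2^2 = 4

4


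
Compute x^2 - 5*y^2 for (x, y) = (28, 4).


x^2 - d*y^2
= 28^2 - 5*4^2
= 784 - 80
= 704

704


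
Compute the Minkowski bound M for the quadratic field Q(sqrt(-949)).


d = -949, d mod 4 = 3, so disc(K) = 4d = -3796; |disc(K)| = 3796
Imaginary quadratic field, so n = 2, s = r2 = 1, r1 = 0
M = (n!/n^n) * (4/pi)^s * sqrt(|disc(K)|) = (2!/2^2) * (4/pi)^1 * sqrt(3796)
= 0.5 * 1.273240 * 61.611687
= 39.2232

39.2232


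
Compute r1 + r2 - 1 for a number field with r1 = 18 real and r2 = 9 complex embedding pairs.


By Dirichlet's unit theorem:
rank = r1 + r2 - 1
= 18 + 9 - 1
= 26

26


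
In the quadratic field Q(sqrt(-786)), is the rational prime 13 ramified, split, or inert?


K = Q(sqrt(-786)). Since d mod 4 = 2, disc(K) = -3144.
Check p | disc: -3144 mod 13 = 2.
p does not divide disc. Compute Legendre symbol (d/p):
7^((13-1)/2) mod 13 = -1
(d/p) = -1, so p is inert: (p) stays prime with e=1, f=2, g=1.
Therefore p is inert.

inert


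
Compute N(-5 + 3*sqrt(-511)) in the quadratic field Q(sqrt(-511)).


N(a + b*sqrt(d)) = a^2 - d*b^2
= (-5)^2 - (-511)*(3)^2
= 25 + 4599
= 4624

4624


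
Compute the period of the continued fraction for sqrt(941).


Run the CF algorithm for sqrt(941).
a_0 = floor(sqrt(941)) = 30; set m_0=0, q_0=1.
Recurrence: m' = q*a - m,  q' = (d - m'^2)/q,  a' = floor((a_0 + m')/q').
  step 1: m=30, q=41, a=1
  step 2: m=11, q=20, a=2
  step 3: m=29, q=5, a=11
  step 4: m=26, q=53, a=1
  step 5: m=27, q=4, a=14
  step 6: m=29, q=25, a=2
  step 7: m=21, q=20, a=2
  step 8: m=19, q=29, a=1
  step 9: m=10, q=29, a=1
  step 10: m=19, q=20, a=2
  step 11: m=21, q=25, a=2
  step 12: m=29, q=4, a=14
  step 13: m=27, q=53, a=1
  step 14: m=26, q=5, a=11
  step 15: m=29, q=20, a=2
  step 16: m=11, q=41, a=1
  step 17: m=30, q=1, a=60
a_17 = 2*a_0 = 60, so the period closes here.
sqrt(941) = [30; 1, 2, 11, 1, 14, 2, 2, 1, 1, 2, 2, 14, 1, 11, 2, 1, 60]
Period length = 17

17


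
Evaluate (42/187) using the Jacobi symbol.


Compute (42/187) via quadratic reciprocity:
  pull out 2: (2/187) = -1  (since 187 mod 8 = 3)
  reciprocity: (21/187) -> +(187/21)
  reduce: (19/21)
  reciprocity: (19/21) -> +(21/19)
  reduce: (2/19)
  pull out 2: (2/19) = -1  (since 19 mod 8 = 3)
  (1/19) = 1
Product of signs = 1

1


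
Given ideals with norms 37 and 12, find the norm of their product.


N(IJ) = N(I) * N(J)
= 37 * 12
= 444

444


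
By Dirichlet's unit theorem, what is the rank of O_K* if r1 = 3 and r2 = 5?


By Dirichlet's unit theorem:
rank = r1 + r2 - 1
= 3 + 5 - 1
= 7

7


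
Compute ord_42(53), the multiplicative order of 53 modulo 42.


We want ord_42(53), the smallest k >= 1 with 53^k = 1 mod 42.
n = 42 = 2 * 3 * 7, phi(42) = 12; the order divides phi(n).
Divisors of 12: 1, 2, 3, 4, 6, 12
Repeated squaring mod 42: 53^1 = 11, 53^2 = 37, 53^4 = 25, 53^8 = 37
Test divisors in increasing order:
  k=1: 53^1 = 11 mod 42
  k=2: 53^2 = 37 mod 42
  k=3: 53^3 = 37 * 11 = 29 mod 42
  k=4: 53^4 = 25 mod 42
  k=6: 53^6 = 25 * 37 = 1 mod 42  <- first divisor giving 1
Order = 6

6


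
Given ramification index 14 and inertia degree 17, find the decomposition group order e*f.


|D_P| = e * f
= 14 * 17
= 238

238


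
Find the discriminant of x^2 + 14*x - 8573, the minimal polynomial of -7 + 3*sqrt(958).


The element -7 + 3*sqrt(958) has minimal polynomial:
x^2 + 14*x - 8573
Discriminant = (14)^2 - 4*(-8573)
= 196 + 34292
= 34488

34488


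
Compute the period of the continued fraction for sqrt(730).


Run the CF algorithm for sqrt(730).
a_0 = floor(sqrt(730)) = 27; set m_0=0, q_0=1.
Recurrence: m' = q*a - m,  q' = (d - m'^2)/q,  a' = floor((a_0 + m')/q').
  step 1: m=27, q=1, a=54
a_1 = 2*a_0 = 54, so the period closes here.
sqrt(730) = [27; 54]
Period length = 1

1


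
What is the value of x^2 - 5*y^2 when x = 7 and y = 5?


x^2 - d*y^2
= 7^2 - 5*5^2
= 49 - 125
= -76

-76


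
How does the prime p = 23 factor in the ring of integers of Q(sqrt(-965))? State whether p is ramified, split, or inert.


K = Q(sqrt(-965)). Since d mod 4 = 3, disc(K) = -3860.
Check p | disc: -3860 mod 23 = 4.
p does not divide disc. Compute Legendre symbol (d/p):
1^((23-1)/2) mod 23 = 1
(d/p) = 1, so p splits: (p) = P*P' with e=1, f=1, g=2.
Therefore p is split.

split


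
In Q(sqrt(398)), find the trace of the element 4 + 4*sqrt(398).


Tr(a + b*sqrt(d)) = (a + b*sqrt(d)) + (a - b*sqrt(d)) = 2a
= 2 * (4)
= 8

8


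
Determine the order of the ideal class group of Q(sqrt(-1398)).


K = Q(sqrt(-1398)). d mod 4 = 2, so D = disc(K) = 4d = -5592
h(K) equals the number of primitive reduced positive-definite forms (a, b, c) = a*x^2 + b*x*y + c*y^2 with b^2 - 4ac = D,
where reduced means |b| <= a <= c, with b >= 0 whenever |b| = a or a = c, and primitive means gcd(a, b, c) = 1.
Reduced forces 3a^2 <= |D| = 5592, so 1 <= a <= 43; b must have the parity of D, and c = (b^2 - D)/(4a) must be an integer >= a.
Enumerate a = 1..43, b in [-a, a]:
  a=1: (1, 0, 1398)  [1]
  a=2: (2, 0, 699)  [1]
  a=3: (3, 0, 466)  [1]
  a=4..5: none
  a=6: (6, 0, 233)  [1]
  a=7: (7, -6, 201), (7, 6, 201)  [2]
  a=8..13: none
  a=14: (14, -8, 101), (14, 8, 101)  [2]
  a=15..16: none
  a=17: (17, -16, 86), (17, 16, 86)  [2]
  a=18..20: none
  a=21: (21, -6, 67), (21, 6, 67)  [2]
  a=22..28: none
  a=29: (29, -18, 51), (29, 18, 51)  [2]
  a=30: none
  a=31: (31, -22, 49), (31, 22, 49)  [2]
  a=32..33: none
  a=34: (34, -16, 43), (34, 16, 43)  [2]
  a=35..40: none
  a=41: (41, -36, 42), (41, 36, 42)  [2]
  a=42..43: none
Total reduced forms: 1 + 1 + 1 + 1 + 2 + 2 + 2 + 2 + 2 + 2 + 2 + 2 = 20
h = 20

20
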